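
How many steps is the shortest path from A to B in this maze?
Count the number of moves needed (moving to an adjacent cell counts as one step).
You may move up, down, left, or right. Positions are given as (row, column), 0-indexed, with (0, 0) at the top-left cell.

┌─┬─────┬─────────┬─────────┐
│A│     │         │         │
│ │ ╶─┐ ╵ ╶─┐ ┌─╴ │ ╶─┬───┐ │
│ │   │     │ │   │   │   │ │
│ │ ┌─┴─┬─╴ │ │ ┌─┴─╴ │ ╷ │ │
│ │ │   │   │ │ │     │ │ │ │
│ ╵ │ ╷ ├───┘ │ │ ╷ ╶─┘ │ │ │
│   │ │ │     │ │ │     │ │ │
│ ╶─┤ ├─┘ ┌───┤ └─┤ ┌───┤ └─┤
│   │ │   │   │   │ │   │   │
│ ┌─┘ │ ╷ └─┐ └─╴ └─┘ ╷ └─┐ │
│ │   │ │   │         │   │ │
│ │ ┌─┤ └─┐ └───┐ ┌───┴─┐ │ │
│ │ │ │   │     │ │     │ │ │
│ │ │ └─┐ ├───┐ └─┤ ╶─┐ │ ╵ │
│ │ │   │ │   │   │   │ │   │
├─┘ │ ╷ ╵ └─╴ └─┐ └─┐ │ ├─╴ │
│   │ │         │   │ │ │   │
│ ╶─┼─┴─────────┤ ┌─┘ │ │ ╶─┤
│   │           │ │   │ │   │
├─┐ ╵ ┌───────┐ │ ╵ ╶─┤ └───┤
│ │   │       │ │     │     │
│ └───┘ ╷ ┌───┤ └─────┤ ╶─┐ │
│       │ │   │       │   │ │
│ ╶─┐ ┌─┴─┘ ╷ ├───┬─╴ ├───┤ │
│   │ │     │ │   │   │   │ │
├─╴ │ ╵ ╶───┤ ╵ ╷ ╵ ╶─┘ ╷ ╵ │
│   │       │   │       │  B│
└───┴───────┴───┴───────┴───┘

Using BFS to find shortest path:
Start: (0, 0), End: (13, 13)
Path found:
(0,0) → (1,0) → (2,0) → (3,0) → (3,1) → (2,1) → (1,1) → (0,1) → (0,2) → (0,3) → (1,3) → (1,4) → (0,4) → (0,5) → (0,6) → (1,6) → (2,6) → (3,6) → (3,5) → (3,4) → (4,4) → (5,4) → (5,5) → (6,5) → (6,6) → (6,7) → (7,7) → (7,8) → (8,8) → (9,8) → (10,8) → (10,9) → (9,9) → (9,10) → (8,10) → (7,10) → (7,9) → (6,9) → (6,10) → (6,11) → (7,11) → (8,11) → (9,11) → (10,11) → (10,12) → (10,13) → (11,13) → (12,13) → (13,13)
Number of steps: 48

Solution:

┌─┬─────┬─────────┬─────────┐
│A│↱ → ↓│↱ → ↓    │         │
│ │ ╶─┐ ╵ ╶─┐ ┌─╴ │ ╶─┬───┐ │
│↓│↑  │↳ ↑  │↓│   │   │   │ │
│ │ ┌─┴─┬─╴ │ │ ┌─┴─╴ │ ╷ │ │
│↓│↑│   │   │↓│ │     │ │ │ │
│ ╵ │ ╷ ├───┘ │ │ ╷ ╶─┘ │ │ │
│↳ ↑│ │ │↓ ← ↲│ │ │     │ │ │
│ ╶─┤ ├─┘ ┌───┤ └─┤ ┌───┤ └─┤
│   │ │  ↓│   │   │ │   │   │
│ ┌─┘ │ ╷ └─┐ └─╴ └─┘ ╷ └─┐ │
│ │   │ │↳ ↓│         │   │ │
│ │ ┌─┤ └─┐ └───┐ ┌───┴─┐ │ │
│ │ │ │   │↳ → ↓│ │↱ → ↓│ │ │
│ │ │ └─┐ ├───┐ └─┤ ╶─┐ │ ╵ │
│ │ │   │ │   │↳ ↓│↑ ↰│↓│   │
├─┘ │ ╷ ╵ └─╴ └─┐ └─┐ │ ├─╴ │
│   │ │         │↓  │↑│↓│   │
│ ╶─┼─┴─────────┤ ┌─┘ │ │ ╶─┤
│   │           │↓│↱ ↑│↓│   │
├─┐ ╵ ┌───────┐ │ ╵ ╶─┤ └───┤
│ │   │       │ │↳ ↑  │↳ → ↓│
│ └───┘ ╷ ┌───┤ └─────┤ ╶─┐ │
│       │ │   │       │   │↓│
│ ╶─┐ ┌─┴─┘ ╷ ├───┬─╴ ├───┤ │
│   │ │     │ │   │   │   │↓│
├─╴ │ ╵ ╶───┤ ╵ ╷ ╵ ╶─┘ ╷ ╵ │
│   │       │   │       │  B│
└───┴───────┴───┴───────┴───┘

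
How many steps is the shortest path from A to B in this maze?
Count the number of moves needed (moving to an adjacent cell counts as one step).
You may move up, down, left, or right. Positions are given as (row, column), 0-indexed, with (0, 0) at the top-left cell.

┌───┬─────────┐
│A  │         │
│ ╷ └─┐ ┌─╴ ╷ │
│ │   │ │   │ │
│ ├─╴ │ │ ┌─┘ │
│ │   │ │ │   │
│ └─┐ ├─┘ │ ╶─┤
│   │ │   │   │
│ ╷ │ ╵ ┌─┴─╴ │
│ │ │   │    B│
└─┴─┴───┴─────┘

Using BFS to find shortest path:
Start: (0, 0), End: (4, 6)
Path found:
(0,0) → (0,1) → (1,1) → (1,2) → (2,2) → (3,2) → (4,2) → (4,3) → (3,3) → (3,4) → (2,4) → (1,4) → (1,5) → (0,5) → (0,6) → (1,6) → (2,6) → (2,5) → (3,5) → (3,6) → (4,6)
Number of steps: 20

Solution:

┌───┬─────────┐
│A ↓│      ↱ ↓│
│ ╷ └─┐ ┌─╴ ╷ │
│ │↳ ↓│ │↱ ↑│↓│
│ ├─╴ │ │ ┌─┘ │
│ │  ↓│ │↑│↓ ↲│
│ └─┐ ├─┘ │ ╶─┤
│   │↓│↱ ↑│↳ ↓│
│ ╷ │ ╵ ┌─┴─╴ │
│ │ │↳ ↑│    B│
└─┴─┴───┴─────┘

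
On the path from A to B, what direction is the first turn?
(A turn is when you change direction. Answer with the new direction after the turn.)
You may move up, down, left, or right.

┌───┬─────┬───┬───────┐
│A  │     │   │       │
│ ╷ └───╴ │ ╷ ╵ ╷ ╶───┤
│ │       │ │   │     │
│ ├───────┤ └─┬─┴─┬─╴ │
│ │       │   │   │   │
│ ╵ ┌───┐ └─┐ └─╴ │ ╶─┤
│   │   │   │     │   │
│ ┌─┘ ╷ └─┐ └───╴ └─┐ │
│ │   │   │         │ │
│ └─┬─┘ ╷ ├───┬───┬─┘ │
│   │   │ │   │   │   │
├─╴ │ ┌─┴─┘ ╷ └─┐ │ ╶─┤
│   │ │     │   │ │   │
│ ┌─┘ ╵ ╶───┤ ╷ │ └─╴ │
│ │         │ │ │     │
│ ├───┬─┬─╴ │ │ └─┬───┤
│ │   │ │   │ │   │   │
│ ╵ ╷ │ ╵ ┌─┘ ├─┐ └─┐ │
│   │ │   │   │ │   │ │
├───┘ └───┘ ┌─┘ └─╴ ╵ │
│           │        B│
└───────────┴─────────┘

Directions: down, down, down, down, down, right, down, left, down, down, down, right, up, right, down, down, right, right, right, up, right, up, up, up, right, down, down, right, down, right, down, right
First turn direction: right

Solution:

┌───┬─────┬───┬───────┐
│A  │     │   │       │
│ ╷ └───╴ │ ╷ ╵ ╷ ╶───┤
│↓│       │ │   │     │
│ ├───────┤ └─┬─┴─┬─╴ │
│↓│       │   │   │   │
│ ╵ ┌───┐ └─┐ └─╴ │ ╶─┤
│↓  │   │   │     │   │
│ ┌─┘ ╷ └─┐ └───╴ └─┐ │
│↓│   │   │         │ │
│ └─┬─┘ ╷ ├───┬───┬─┘ │
│↳ ↓│   │ │   │   │   │
├─╴ │ ┌─┴─┘ ╷ └─┐ │ ╶─┤
│↓ ↲│ │     │↱ ↓│ │   │
│ ┌─┘ ╵ ╶───┤ ╷ │ └─╴ │
│↓│         │↑│↓│     │
│ ├───┬─┬─╴ │ │ └─┬───┤
│↓│↱ ↓│ │   │↑│↳ ↓│   │
│ ╵ ╷ │ ╵ ┌─┘ ├─┐ └─┐ │
│↳ ↑│↓│   │↱ ↑│ │↳ ↓│ │
├───┘ └───┘ ┌─┘ └─╴ ╵ │
│    ↳ → → ↑│      ↳ B│
└───────────┴─────────┘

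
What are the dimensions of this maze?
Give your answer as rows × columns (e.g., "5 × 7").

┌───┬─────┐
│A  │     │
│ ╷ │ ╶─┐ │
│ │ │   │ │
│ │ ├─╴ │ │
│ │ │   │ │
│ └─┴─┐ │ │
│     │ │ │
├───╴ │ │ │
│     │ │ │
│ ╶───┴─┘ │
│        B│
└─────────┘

Counting the maze dimensions:
Rows (vertical): 6
Columns (horizontal): 5
Dimensions: 6 × 5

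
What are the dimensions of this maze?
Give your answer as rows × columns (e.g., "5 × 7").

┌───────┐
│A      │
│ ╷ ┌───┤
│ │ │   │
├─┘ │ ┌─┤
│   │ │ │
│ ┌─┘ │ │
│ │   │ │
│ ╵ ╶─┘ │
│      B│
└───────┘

Counting the maze dimensions:
Rows (vertical): 5
Columns (horizontal): 4
Dimensions: 5 × 4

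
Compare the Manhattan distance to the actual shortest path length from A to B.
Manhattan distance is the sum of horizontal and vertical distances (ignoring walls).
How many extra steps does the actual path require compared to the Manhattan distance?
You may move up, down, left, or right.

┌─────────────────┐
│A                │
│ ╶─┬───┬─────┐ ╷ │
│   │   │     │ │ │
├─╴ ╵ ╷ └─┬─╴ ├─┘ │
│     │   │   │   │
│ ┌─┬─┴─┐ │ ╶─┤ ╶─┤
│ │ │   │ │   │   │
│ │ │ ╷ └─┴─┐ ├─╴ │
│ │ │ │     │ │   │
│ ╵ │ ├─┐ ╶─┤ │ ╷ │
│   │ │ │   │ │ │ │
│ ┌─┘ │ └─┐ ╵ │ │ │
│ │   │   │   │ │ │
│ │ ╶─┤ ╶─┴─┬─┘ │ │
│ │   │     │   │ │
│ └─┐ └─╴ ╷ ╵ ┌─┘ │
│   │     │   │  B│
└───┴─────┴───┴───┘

Manhattan distance: |8 - 0| + |8 - 0| = 16
Actual path length: 18
Extra steps: 18 - 16 = 2

Solution:

┌─────────────────┐
│A → → → → → → → ↓│
│ ╶─┬───┬─────┐ ╷ │
│   │   │     │ │↓│
├─╴ ╵ ╷ └─┬─╴ ├─┘ │
│     │   │   │↓ ↲│
│ ┌─┬─┴─┐ │ ╶─┤ ╶─┤
│ │ │   │ │   │↳ ↓│
│ │ │ ╷ └─┴─┐ ├─╴ │
│ │ │ │     │ │  ↓│
│ ╵ │ ├─┐ ╶─┤ │ ╷ │
│   │ │ │   │ │ │↓│
│ ┌─┘ │ └─┐ ╵ │ │ │
│ │   │   │   │ │↓│
│ │ ╶─┤ ╶─┴─┬─┘ │ │
│ │   │     │   │↓│
│ └─┐ └─╴ ╷ ╵ ┌─┘ │
│   │     │   │  B│
└───┴─────┴───┴───┘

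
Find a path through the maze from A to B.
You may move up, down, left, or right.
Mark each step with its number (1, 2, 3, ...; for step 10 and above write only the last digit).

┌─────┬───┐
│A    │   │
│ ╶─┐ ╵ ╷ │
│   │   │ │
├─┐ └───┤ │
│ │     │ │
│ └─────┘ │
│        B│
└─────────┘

Finding the shortest path through the maze:
Path length: 9 steps
Directions: right → right → down → right → up → right → down → down → down

Solution:

┌─────┬───┐
│A 1 2│5 6│
│ ╶─┐ ╵ ╷ │
│   │3 4│7│
├─┐ └───┤ │
│ │     │8│
│ └─────┘ │
│        B│
└─────────┘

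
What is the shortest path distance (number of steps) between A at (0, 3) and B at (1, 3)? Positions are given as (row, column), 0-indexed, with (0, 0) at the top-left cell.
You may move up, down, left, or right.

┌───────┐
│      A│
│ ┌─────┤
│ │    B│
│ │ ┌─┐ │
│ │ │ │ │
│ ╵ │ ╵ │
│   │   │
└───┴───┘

Finding path from (0, 3) to (1, 3):
Path: (0,3) → (0,2) → (0,1) → (0,0) → (1,0) → (2,0) → (3,0) → (3,1) → (2,1) → (1,1) → (1,2) → (1,3)
Distance: 11 steps

Solution:

┌───────┐
│↓ ← ← A│
│ ┌─────┤
│↓│↱ → B│
│ │ ┌─┐ │
│↓│↑│ │ │
│ ╵ │ ╵ │
│↳ ↑│   │
└───┴───┘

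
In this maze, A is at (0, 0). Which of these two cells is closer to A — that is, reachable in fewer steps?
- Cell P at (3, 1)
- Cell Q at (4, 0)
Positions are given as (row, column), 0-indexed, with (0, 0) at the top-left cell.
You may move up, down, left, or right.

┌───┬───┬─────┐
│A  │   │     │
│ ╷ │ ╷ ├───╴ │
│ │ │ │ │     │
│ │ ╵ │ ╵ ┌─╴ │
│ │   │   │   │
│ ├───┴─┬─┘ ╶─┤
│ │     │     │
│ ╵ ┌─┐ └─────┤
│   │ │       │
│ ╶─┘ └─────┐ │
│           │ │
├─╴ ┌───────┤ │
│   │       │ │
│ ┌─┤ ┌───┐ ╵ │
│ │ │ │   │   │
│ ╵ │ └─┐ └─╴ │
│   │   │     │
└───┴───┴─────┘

Shortest path A → P at (3, 1): 6 steps
Shortest path A → Q at (4, 0): 4 steps

Q is closer (4 steps vs 6 steps).

Path to P:

┌───┬───┬─────┐
│A  │   │     │
│ ╷ │ ╷ ├───╴ │
│↓│ │ │ │     │
│ │ ╵ │ ╵ ┌─╴ │
│↓│   │   │   │
│ ├───┴─┬─┘ ╶─┤
│↓│P    │     │
│ ╵ ┌─┐ └─────┤
│↳ ↑│ │       │
│ ╶─┘ └─────┐ │
│           │ │
├─╴ ┌───────┤ │
│   │       │ │
│ ┌─┤ ┌───┐ ╵ │
│ │ │ │   │   │
│ ╵ │ └─┐ └─╴ │
│   │   │     │
└───┴───┴─────┘

Path to Q:

┌───┬───┬─────┐
│A  │   │     │
│ ╷ │ ╷ ├───╴ │
│↓│ │ │ │     │
│ │ ╵ │ ╵ ┌─╴ │
│↓│   │   │   │
│ ├───┴─┬─┘ ╶─┤
│↓│     │     │
│ ╵ ┌─┐ └─────┤
│Q  │ │       │
│ ╶─┘ └─────┐ │
│           │ │
├─╴ ┌───────┤ │
│   │       │ │
│ ┌─┤ ┌───┐ ╵ │
│ │ │ │   │   │
│ ╵ │ └─┐ └─╴ │
│   │   │     │
└───┴───┴─────┘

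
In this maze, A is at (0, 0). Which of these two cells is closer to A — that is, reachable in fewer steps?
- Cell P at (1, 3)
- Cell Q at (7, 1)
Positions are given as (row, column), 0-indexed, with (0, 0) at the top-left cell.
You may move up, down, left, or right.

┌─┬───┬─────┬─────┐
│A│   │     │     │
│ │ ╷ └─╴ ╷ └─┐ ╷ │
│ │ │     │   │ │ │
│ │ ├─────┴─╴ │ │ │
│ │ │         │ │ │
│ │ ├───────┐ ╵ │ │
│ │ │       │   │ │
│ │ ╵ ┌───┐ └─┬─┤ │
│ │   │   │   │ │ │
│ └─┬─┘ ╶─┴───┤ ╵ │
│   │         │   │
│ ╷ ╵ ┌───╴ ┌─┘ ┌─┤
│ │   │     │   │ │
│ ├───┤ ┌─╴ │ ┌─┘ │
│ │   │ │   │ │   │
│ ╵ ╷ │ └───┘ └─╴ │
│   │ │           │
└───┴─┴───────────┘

Shortest path A → P at (1, 3): 42 steps
Shortest path A → Q at (7, 1): 10 steps

Q is closer (10 steps vs 42 steps).

Path to P:

┌─┬───┬─────┬─────┐
│A│   │  ↓ ↰│  ↓ ↰│
│ │ ╷ └─╴ ╷ └─┐ ╷ │
│↓│ │  P ↲│↑ ↰│↓│↑│
│ │ ├─────┴─╴ │ │ │
│↓│ │        ↑│↓│↑│
│ │ ├───────┐ ╵ │ │
│↓│ │       │↑ ↲│↑│
│ │ ╵ ┌───┐ └─┬─┤ │
│↓│   │   │   │ │↑│
│ └─┬─┘ ╶─┴───┤ ╵ │
│↳ ↓│↱ → → ↓  │↱ ↑│
│ ╷ ╵ ┌───╴ ┌─┘ ┌─┤
│ │↳ ↑│↓ ← ↲│↱ ↑│ │
│ ├───┤ ┌─╴ │ ┌─┘ │
│ │   │↓│   │↑│   │
│ ╵ ╷ │ └───┘ └─╴ │
│   │ │↳ → → ↑    │
└───┴─┴───────────┘

Path to Q:

┌─┬───┬─────┬─────┐
│A│   │     │     │
│ │ ╷ └─╴ ╷ └─┐ ╷ │
│↓│ │     │   │ │ │
│ │ ├─────┴─╴ │ │ │
│↓│ │         │ │ │
│ │ ├───────┐ ╵ │ │
│↓│ │       │   │ │
│ │ ╵ ┌───┐ └─┬─┤ │
│↓│   │   │   │ │ │
│ └─┬─┘ ╶─┴───┤ ╵ │
│↓  │         │   │
│ ╷ ╵ ┌───╴ ┌─┘ ┌─┤
│↓│   │     │   │ │
│ ├───┤ ┌─╴ │ ┌─┘ │
│↓│Q  │ │   │ │   │
│ ╵ ╷ │ └───┘ └─╴ │
│↳ ↑│ │           │
└───┴─┴───────────┘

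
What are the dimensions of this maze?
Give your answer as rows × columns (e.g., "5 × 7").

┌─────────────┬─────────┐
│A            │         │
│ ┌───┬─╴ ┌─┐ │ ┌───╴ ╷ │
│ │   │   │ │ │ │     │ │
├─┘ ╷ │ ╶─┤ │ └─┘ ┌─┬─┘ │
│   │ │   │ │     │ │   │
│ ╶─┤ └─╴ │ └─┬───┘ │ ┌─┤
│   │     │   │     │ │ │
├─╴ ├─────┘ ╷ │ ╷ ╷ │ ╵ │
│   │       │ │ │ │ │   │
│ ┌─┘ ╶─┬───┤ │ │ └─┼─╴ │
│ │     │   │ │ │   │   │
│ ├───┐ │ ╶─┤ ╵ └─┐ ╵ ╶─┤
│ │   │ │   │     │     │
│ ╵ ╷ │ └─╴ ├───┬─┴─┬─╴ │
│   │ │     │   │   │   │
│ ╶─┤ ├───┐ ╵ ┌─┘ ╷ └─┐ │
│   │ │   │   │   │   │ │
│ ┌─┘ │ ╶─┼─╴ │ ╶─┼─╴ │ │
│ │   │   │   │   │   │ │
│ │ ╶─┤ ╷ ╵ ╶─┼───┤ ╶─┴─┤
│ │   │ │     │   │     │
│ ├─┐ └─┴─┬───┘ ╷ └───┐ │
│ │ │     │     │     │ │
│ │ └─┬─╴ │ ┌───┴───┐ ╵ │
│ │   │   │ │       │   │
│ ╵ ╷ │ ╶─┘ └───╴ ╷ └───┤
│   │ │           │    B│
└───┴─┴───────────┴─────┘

Counting the maze dimensions:
Rows (vertical): 14
Columns (horizontal): 12
Dimensions: 14 × 12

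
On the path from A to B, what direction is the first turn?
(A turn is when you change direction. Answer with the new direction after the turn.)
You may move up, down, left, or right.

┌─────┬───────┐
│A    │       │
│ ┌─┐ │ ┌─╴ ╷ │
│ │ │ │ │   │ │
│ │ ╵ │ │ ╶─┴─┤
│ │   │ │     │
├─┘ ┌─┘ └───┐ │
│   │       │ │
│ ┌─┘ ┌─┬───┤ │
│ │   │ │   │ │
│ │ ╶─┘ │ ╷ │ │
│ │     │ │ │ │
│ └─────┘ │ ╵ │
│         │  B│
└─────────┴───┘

Directions: right, right, down, down, left, down, left, down, down, down, right, right, right, right, up, up, right, down, down, right
First turn direction: down

Solution:

┌─────┬───────┐
│A → ↓│       │
│ ┌─┐ │ ┌─╴ ╷ │
│ │ │↓│ │   │ │
│ │ ╵ │ │ ╶─┴─┤
│ │↓ ↲│ │     │
├─┘ ┌─┘ └───┐ │
│↓ ↲│       │ │
│ ┌─┘ ┌─┬───┤ │
│↓│   │ │↱ ↓│ │
│ │ ╶─┘ │ ╷ │ │
│↓│     │↑│↓│ │
│ └─────┘ │ ╵ │
│↳ → → → ↑│↳ B│
└─────────┴───┘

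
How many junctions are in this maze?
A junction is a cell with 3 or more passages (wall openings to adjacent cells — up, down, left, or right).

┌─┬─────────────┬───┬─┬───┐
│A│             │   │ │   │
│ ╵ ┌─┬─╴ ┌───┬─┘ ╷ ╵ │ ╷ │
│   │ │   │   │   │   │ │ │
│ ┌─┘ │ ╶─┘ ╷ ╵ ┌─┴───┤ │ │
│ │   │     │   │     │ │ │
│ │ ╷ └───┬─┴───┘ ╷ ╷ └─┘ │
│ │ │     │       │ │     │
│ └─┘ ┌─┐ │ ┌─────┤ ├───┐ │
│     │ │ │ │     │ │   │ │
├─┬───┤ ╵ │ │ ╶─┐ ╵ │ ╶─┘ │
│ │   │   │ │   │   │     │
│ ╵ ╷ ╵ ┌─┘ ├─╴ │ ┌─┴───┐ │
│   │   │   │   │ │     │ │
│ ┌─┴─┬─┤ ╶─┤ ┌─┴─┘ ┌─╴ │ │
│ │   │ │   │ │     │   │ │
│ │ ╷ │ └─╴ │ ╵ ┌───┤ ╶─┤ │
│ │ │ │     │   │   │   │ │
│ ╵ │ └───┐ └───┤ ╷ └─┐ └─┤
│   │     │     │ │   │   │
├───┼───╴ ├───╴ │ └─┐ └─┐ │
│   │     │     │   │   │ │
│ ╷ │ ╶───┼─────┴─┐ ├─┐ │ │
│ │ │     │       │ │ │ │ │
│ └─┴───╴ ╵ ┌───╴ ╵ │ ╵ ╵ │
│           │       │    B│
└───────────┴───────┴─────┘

Checking each cell for number of passages:

Junctions found (3+ passages):
  (0, 4): 3 passages
  (1, 0): 3 passages
  (2, 2): 3 passages
  (2, 9): 3 passages
  (3, 2): 3 passages
  (3, 12): 3 passages
  (5, 3): 3 passages
  (5, 8): 3 passages
  (5, 12): 3 passages
  (6, 0): 3 passages
  (8, 5): 3 passages
  (12, 4): 3 passages
  (12, 8): 3 passages
  (12, 11): 3 passages
Total junctions: 14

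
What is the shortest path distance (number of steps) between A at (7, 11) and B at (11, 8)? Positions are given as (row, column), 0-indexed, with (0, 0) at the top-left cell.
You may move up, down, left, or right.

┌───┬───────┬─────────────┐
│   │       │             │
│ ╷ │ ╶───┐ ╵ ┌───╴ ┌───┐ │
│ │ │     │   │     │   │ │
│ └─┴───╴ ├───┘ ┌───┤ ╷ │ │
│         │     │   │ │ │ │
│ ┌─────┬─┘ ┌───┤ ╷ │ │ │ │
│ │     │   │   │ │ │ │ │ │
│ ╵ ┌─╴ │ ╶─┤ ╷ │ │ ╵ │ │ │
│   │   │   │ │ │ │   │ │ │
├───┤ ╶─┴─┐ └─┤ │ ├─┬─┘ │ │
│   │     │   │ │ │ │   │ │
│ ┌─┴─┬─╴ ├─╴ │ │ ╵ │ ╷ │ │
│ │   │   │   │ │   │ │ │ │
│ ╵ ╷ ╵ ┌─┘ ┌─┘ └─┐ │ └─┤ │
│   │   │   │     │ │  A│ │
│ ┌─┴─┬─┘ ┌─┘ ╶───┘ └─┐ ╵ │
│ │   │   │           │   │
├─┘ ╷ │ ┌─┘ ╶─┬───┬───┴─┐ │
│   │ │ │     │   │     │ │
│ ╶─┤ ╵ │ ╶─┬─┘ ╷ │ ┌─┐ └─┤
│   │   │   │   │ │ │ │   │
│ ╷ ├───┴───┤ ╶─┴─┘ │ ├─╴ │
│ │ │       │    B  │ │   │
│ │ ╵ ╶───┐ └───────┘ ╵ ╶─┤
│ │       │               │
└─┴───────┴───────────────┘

Finding path from (7, 11) to (11, 8):
Path: (7,11) → (8,11) → (8,12) → (7,12) → (6,12) → (5,12) → (4,12) → (3,12) → (2,12) → (1,12) → (0,12) → (0,11) → (0,10) → (0,9) → (1,9) → (1,8) → (1,7) → (2,7) → (2,6) → (2,5) → (3,5) → (3,4) → (4,4) → (4,5) → (5,5) → (5,6) → (6,6) → (6,5) → (7,5) → (7,4) → (8,4) → (8,3) → (9,3) → (10,3) → (10,2) → (9,2) → (8,2) → (8,1) → (9,1) → (9,0) → (10,0) → (10,1) → (11,1) → (12,1) → (12,2) → (11,2) → (11,3) → (11,4) → (11,5) → (12,5) → (12,6) → (12,7) → (12,8) → (12,9) → (12,10) → (12,11) → (11,11) → (11,12) → (10,12) → (10,11) → (9,11) → (9,10) → (9,9) → (10,9) → (11,9) → (11,8)
Distance: 65 steps

Solution:

┌───┬───────┬─────────────┐
│   │       │      ↓ ← ← ↰│
│ ╷ │ ╶───┐ ╵ ┌───╴ ┌───┐ │
│ │ │     │   │↓ ← ↲│   │↑│
│ └─┴───╴ ├───┘ ┌───┤ ╷ │ │
│         │↓ ← ↲│   │ │ │↑│
│ ┌─────┬─┘ ┌───┤ ╷ │ │ │ │
│ │     │↓ ↲│   │ │ │ │ │↑│
│ ╵ ┌─╴ │ ╶─┤ ╷ │ │ ╵ │ │ │
│   │   │↳ ↓│ │ │ │   │ │↑│
├───┤ ╶─┴─┐ └─┤ │ ├─┬─┘ │ │
│   │     │↳ ↓│ │ │ │   │↑│
│ ┌─┴─┬─╴ ├─╴ │ │ ╵ │ ╷ │ │
│ │   │   │↓ ↲│ │   │ │ │↑│
│ ╵ ╷ ╵ ┌─┘ ┌─┘ └─┐ │ └─┤ │
│   │   │↓ ↲│     │ │  A│↑│
│ ┌─┴─┬─┘ ┌─┘ ╶───┘ └─┐ ╵ │
│ │↓ ↰│↓ ↲│           │↳ ↑│
├─┘ ╷ │ ┌─┘ ╶─┬───┬───┴─┐ │
│↓ ↲│↑│↓│     │   │↓ ← ↰│ │
│ ╶─┤ ╵ │ ╶─┬─┘ ╷ │ ┌─┐ └─┤
│↳ ↓│↑ ↲│   │   │ │↓│ │↑ ↰│
│ ╷ ├───┴───┤ ╶─┴─┘ │ ├─╴ │
│ │↓│↱ → → ↓│    B ↲│ │↱ ↑│
│ │ ╵ ╶───┐ └───────┘ ╵ ╶─┤
│ │↳ ↑    │↳ → → → → → ↑  │
└─┴───────┴───────────────┘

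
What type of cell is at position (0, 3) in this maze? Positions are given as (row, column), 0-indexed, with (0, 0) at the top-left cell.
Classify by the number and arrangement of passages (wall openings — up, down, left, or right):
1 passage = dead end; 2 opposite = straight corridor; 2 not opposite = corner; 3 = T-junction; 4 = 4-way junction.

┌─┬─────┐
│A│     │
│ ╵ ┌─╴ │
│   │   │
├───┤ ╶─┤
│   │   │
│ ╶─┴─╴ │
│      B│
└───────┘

Checking cell at (0, 3):
Number of passages: 2
Cell type: corner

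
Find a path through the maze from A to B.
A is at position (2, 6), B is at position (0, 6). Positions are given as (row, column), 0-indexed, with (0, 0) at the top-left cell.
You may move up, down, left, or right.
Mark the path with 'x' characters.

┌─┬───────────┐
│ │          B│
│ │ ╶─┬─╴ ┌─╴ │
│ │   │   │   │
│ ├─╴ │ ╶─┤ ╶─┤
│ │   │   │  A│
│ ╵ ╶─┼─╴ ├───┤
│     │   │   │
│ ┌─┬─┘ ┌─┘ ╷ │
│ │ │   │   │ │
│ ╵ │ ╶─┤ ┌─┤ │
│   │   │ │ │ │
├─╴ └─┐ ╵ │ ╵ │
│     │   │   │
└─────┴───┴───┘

Finding the shortest path from (2, 6) to (0, 6):
Path length: 4 steps
Directions: left → up → right → up

Solution:

┌─┬───────────┐
│ │          B│
│ │ ╶─┬─╴ ┌─╴ │
│ │   │   │x x│
│ ├─╴ │ ╶─┤ ╶─┤
│ │   │   │x A│
│ ╵ ╶─┼─╴ ├───┤
│     │   │   │
│ ┌─┬─┘ ┌─┘ ╷ │
│ │ │   │   │ │
│ ╵ │ ╶─┤ ┌─┤ │
│   │   │ │ │ │
├─╴ └─┐ ╵ │ ╵ │
│     │   │   │
└─────┴───┴───┘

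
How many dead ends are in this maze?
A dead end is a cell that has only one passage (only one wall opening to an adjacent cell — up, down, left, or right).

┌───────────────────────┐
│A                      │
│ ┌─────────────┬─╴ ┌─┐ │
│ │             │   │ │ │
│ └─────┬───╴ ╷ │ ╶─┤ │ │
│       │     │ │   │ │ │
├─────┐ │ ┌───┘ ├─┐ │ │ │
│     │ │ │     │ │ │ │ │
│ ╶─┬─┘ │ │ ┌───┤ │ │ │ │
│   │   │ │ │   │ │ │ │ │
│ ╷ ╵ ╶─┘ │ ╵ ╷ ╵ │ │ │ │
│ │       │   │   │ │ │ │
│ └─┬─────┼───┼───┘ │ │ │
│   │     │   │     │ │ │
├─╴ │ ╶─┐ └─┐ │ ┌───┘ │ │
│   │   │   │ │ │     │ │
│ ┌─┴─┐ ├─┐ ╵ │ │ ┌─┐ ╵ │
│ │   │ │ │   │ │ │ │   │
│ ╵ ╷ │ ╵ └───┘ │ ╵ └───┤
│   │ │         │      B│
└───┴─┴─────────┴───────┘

Checking each cell for number of passages:

Dead ends found at positions:
  (1, 1)
  (1, 10)
  (3, 2)
  (3, 8)
  (6, 5)
  (8, 4)
  (8, 9)
  (9, 2)
  (9, 11)
Total dead ends: 9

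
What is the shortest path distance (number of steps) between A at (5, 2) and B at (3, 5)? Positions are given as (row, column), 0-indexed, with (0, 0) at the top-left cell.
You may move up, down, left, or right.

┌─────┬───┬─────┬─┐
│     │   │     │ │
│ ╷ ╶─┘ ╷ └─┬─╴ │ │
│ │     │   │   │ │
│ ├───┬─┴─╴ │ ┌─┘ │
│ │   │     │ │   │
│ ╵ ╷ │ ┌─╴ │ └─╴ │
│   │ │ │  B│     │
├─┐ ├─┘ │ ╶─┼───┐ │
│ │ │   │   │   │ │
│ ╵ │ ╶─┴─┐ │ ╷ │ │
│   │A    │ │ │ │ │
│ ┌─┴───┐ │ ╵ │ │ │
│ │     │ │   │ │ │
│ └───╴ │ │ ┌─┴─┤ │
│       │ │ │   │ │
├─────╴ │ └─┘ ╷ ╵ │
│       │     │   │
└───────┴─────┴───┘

Finding path from (5, 2) to (3, 5):
Path: (5,2) → (4,2) → (4,3) → (3,3) → (2,3) → (2,4) → (2,5) → (3,5)
Distance: 7 steps

Solution:

┌─────┬───┬─────┬─┐
│     │   │     │ │
│ ╷ ╶─┘ ╷ └─┬─╴ │ │
│ │     │   │   │ │
│ ├───┬─┴─╴ │ ┌─┘ │
│ │   │↱ → ↓│ │   │
│ ╵ ╷ │ ┌─╴ │ └─╴ │
│   │ │↑│  B│     │
├─┐ ├─┘ │ ╶─┼───┐ │
│ │ │↱ ↑│   │   │ │
│ ╵ │ ╶─┴─┐ │ ╷ │ │
│   │A    │ │ │ │ │
│ ┌─┴───┐ │ ╵ │ │ │
│ │     │ │   │ │ │
│ └───╴ │ │ ┌─┴─┤ │
│       │ │ │   │ │
├─────╴ │ └─┘ ╷ ╵ │
│       │     │   │
└───────┴─────┴───┘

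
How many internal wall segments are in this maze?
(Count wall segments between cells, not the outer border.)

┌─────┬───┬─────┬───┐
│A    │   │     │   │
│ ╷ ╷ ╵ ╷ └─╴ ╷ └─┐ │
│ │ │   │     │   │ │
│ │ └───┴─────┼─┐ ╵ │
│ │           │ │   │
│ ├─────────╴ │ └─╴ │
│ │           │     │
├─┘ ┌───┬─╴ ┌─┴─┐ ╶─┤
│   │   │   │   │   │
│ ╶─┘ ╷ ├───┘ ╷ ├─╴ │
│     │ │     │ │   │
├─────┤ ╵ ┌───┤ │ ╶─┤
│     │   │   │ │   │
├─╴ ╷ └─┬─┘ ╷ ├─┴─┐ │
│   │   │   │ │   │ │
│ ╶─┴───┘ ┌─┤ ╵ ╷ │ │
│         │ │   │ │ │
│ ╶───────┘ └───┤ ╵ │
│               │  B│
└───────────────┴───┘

Counting internal wall segments:
Total internal walls: 81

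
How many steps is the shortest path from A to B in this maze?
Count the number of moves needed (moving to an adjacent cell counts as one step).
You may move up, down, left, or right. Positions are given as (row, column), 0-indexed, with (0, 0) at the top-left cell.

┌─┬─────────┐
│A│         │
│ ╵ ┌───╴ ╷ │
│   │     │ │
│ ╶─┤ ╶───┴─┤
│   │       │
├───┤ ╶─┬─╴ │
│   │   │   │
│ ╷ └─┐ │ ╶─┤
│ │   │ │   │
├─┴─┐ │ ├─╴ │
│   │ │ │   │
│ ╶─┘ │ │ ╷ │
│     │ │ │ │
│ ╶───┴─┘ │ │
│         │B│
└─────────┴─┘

Using BFS to find shortest path:
Start: (0, 0), End: (7, 5)
Path found:
(0,0) → (1,0) → (1,1) → (0,1) → (0,2) → (0,3) → (0,4) → (1,4) → (1,3) → (1,2) → (2,2) → (2,3) → (2,4) → (2,5) → (3,5) → (3,4) → (4,4) → (4,5) → (5,5) → (6,5) → (7,5)
Number of steps: 20

Solution:

┌─┬─────────┐
│A│↱ → → ↓  │
│ ╵ ┌───╴ ╷ │
│↳ ↑│↓ ← ↲│ │
│ ╶─┤ ╶───┴─┤
│   │↳ → → ↓│
├───┤ ╶─┬─╴ │
│   │   │↓ ↲│
│ ╷ └─┐ │ ╶─┤
│ │   │ │↳ ↓│
├─┴─┐ │ ├─╴ │
│   │ │ │  ↓│
│ ╶─┘ │ │ ╷ │
│     │ │ │↓│
│ ╶───┴─┘ │ │
│         │B│
└─────────┴─┘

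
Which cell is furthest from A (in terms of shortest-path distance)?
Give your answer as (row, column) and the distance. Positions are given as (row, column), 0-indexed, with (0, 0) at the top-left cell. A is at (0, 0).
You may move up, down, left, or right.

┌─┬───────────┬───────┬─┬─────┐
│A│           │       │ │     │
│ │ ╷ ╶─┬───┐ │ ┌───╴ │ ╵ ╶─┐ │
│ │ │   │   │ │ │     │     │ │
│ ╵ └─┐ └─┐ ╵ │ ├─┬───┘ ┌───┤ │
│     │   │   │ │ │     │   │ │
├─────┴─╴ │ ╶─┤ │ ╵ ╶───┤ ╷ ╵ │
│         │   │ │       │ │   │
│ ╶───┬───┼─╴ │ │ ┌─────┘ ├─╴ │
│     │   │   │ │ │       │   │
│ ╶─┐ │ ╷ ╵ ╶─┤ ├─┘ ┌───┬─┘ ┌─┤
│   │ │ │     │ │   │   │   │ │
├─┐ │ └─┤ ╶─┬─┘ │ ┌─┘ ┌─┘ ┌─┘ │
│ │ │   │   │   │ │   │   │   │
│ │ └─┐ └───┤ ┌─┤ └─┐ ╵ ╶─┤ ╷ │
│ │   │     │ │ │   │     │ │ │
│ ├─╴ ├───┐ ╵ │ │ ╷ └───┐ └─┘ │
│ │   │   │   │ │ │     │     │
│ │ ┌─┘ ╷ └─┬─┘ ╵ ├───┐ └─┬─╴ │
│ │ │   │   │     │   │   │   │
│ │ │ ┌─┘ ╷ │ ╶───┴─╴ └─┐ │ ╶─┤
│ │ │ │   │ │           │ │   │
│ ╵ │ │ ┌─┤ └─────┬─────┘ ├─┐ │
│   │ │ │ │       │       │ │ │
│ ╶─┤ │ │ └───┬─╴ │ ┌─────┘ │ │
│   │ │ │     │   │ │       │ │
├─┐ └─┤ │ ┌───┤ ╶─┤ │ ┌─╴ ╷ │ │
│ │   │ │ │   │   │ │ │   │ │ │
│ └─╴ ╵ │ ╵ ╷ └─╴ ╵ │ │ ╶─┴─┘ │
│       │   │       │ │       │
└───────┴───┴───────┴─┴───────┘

Computing BFS distances from A to all cells:
Furthest cell: (14, 10)
Distance: 106 steps

Path from A to the furthest cell:

┌─┬───────────┬───────┬─┬─────┐
│A│↱ ↓        │       │ │     │
│ │ ╷ ╶─┬───┐ │ ┌───╴ │ ╵ ╶─┐ │
│↓│↑│↳ ↓│   │ │ │     │     │ │
│ ╵ └─┐ └─┐ ╵ │ ├─┬───┘ ┌───┤ │
│↳ ↑  │↳ ↓│   │ │ │     │↱ ↓│ │
├─────┴─╴ │ ╶─┤ │ ╵ ╶───┤ ╷ ╵ │
│↓ ← ← ← ↲│   │ │       │↑│↳ ↓│
│ ╶───┬───┼─╴ │ │ ┌─────┘ ├─╴ │
│↓    │   │   │ │ │↱ → → ↑│↓ ↲│
│ ╶─┐ │ ╷ ╵ ╶─┤ ├─┘ ┌───┬─┘ ┌─┤
│↳ ↓│ │ │     │ │↱ ↑│   │↓ ↲│ │
├─┐ │ └─┤ ╶─┬─┘ │ ┌─┘ ┌─┘ ┌─┘ │
│ │↓│   │   │   │↑│   │↓ ↲│   │
│ │ └─┐ └───┤ ┌─┤ └─┐ ╵ ╶─┤ ╷ │
│ │↳ ↓│     │ │ │↑ ↰│  ↳ ↓│ │ │
│ ├─╴ ├───┐ ╵ │ │ ╷ └───┐ └─┘ │
│ │↓ ↲│   │   │ │ │↑ ← ↰│↳ → ↓│
│ │ ┌─┘ ╷ └─┬─┘ ╵ ├───┐ └─┬─╴ │
│ │↓│   │↱ ↓│     │   │↑ ↰│↓ ↲│
│ │ │ ┌─┘ ╷ │ ╶───┴─╴ └─┐ │ ╶─┤
│ │↓│ │↱ ↑│↓│           │↑│↳ ↓│
│ ╵ │ │ ┌─┤ └─────┬─────┘ ├─┐ │
│↓ ↲│ │↑│ │↳ → → ↓│↱ → → ↑│ │↓│
│ ╶─┤ │ │ └───┬─╴ │ ┌─────┘ │ │
│↳ ↓│ │↑│     │↓ ↲│↑│↓ ← ↰  │↓│
├─┐ └─┤ │ ┌───┤ ╶─┤ │ ┌─╴ ╷ │ │
│ │↳ ↓│↑│ │   │↳ ↓│↑│↓│↱ ↑│ │↓│
│ └─╴ ╵ │ ╵ ╷ └─╴ ╵ │ │ ╶─┴─┘ │
│    ↳ ↑│   │    ↳ ↑│B│↑ ← ← ↲│
└───────┴───┴───────┴─┴───────┘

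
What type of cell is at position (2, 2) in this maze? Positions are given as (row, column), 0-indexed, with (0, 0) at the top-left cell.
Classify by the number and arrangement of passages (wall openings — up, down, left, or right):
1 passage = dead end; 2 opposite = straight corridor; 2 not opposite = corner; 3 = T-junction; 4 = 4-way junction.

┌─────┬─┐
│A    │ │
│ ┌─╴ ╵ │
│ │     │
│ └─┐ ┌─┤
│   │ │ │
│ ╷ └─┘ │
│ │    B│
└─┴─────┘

Checking cell at (2, 2):
Number of passages: 1
Cell type: dead end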